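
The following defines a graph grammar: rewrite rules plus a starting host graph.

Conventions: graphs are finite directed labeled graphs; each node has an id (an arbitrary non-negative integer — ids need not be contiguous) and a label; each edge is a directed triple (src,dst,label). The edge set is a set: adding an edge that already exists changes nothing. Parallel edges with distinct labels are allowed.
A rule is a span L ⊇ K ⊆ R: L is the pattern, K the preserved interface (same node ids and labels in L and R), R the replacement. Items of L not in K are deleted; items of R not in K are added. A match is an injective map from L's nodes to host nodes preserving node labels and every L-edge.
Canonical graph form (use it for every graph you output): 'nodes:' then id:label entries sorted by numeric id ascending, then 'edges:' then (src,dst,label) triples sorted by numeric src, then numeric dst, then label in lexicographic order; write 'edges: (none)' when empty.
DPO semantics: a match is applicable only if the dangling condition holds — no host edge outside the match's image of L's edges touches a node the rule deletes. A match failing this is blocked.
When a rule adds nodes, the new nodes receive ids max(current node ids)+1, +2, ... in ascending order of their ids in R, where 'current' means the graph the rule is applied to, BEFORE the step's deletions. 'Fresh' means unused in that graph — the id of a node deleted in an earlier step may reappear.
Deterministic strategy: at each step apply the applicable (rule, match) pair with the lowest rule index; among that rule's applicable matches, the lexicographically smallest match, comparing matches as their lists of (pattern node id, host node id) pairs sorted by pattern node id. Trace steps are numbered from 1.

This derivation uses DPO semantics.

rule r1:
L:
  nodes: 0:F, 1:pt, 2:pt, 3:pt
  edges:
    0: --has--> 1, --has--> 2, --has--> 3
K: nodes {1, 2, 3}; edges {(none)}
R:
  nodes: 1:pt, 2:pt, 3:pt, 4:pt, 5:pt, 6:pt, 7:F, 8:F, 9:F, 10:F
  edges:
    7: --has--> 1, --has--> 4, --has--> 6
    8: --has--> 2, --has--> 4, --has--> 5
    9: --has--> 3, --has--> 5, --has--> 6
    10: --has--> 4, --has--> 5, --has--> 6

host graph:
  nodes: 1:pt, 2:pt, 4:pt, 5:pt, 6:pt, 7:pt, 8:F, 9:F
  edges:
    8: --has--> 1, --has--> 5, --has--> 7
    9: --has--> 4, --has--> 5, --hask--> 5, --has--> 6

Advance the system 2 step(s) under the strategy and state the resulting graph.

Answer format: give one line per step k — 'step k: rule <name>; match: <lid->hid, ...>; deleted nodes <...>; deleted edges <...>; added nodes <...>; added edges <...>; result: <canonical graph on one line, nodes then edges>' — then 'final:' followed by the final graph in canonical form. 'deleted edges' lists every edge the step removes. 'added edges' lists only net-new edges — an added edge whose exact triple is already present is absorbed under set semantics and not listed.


step 1: rule r1; match: 0->8, 1->1, 2->5, 3->7; deleted nodes 8; deleted edges (8,1,has); (8,5,has); (8,7,has); added nodes 10, 11, 12, 13, 14, 15, 16; added edges (13,1,has); (13,10,has); (13,12,has); (14,5,has); (14,10,has); (14,11,has); (15,7,has); (15,11,has); (15,12,has); (16,10,has); (16,11,has); (16,12,has); result: nodes: 1:pt, 2:pt, 4:pt, 5:pt, 6:pt, 7:pt, 9:F, 10:pt, 11:pt, 12:pt, 13:F, 14:F, 15:F, 16:F edges: (9,4,has); (9,5,has); (9,5,hask); (9,6,has); (13,1,has); (13,10,has); (13,12,has); (14,5,has); (14,10,has); (14,11,has); (15,7,has); (15,11,has); (15,12,has); (16,10,has); (16,11,has); (16,12,has)
step 2: rule r1; match: 0->13, 1->1, 2->10, 3->12; deleted nodes 13; deleted edges (13,1,has); (13,10,has); (13,12,has); added nodes 17, 18, 19, 20, 21, 22, 23; added edges (20,1,has); (20,17,has); (20,19,has); (21,10,has); (21,17,has); (21,18,has); (22,12,has); (22,18,has); (22,19,has); (23,17,has); (23,18,has); (23,19,has); result: nodes: 1:pt, 2:pt, 4:pt, 5:pt, 6:pt, 7:pt, 9:F, 10:pt, 11:pt, 12:pt, 14:F, 15:F, 16:F, 17:pt, 18:pt, 19:pt, 20:F, 21:F, 22:F, 23:F edges: (9,4,has); (9,5,has); (9,5,hask); (9,6,has); (14,5,has); (14,10,has); (14,11,has); (15,7,has); (15,11,has); (15,12,has); (16,10,has); (16,11,has); (16,12,has); (20,1,has); (20,17,has); (20,19,has); (21,10,has); (21,17,has); (21,18,has); (22,12,has); (22,18,has); (22,19,has); (23,17,has); (23,18,has); (23,19,has)
final:
nodes: 1:pt, 2:pt, 4:pt, 5:pt, 6:pt, 7:pt, 9:F, 10:pt, 11:pt, 12:pt, 14:F, 15:F, 16:F, 17:pt, 18:pt, 19:pt, 20:F, 21:F, 22:F, 23:F
edges: (9,4,has); (9,5,has); (9,5,hask); (9,6,has); (14,5,has); (14,10,has); (14,11,has); (15,7,has); (15,11,has); (15,12,has); (16,10,has); (16,11,has); (16,12,has); (20,1,has); (20,17,has); (20,19,has); (21,10,has); (21,17,has); (21,18,has); (22,12,has); (22,18,has); (22,19,has); (23,17,has); (23,18,has); (23,19,has)


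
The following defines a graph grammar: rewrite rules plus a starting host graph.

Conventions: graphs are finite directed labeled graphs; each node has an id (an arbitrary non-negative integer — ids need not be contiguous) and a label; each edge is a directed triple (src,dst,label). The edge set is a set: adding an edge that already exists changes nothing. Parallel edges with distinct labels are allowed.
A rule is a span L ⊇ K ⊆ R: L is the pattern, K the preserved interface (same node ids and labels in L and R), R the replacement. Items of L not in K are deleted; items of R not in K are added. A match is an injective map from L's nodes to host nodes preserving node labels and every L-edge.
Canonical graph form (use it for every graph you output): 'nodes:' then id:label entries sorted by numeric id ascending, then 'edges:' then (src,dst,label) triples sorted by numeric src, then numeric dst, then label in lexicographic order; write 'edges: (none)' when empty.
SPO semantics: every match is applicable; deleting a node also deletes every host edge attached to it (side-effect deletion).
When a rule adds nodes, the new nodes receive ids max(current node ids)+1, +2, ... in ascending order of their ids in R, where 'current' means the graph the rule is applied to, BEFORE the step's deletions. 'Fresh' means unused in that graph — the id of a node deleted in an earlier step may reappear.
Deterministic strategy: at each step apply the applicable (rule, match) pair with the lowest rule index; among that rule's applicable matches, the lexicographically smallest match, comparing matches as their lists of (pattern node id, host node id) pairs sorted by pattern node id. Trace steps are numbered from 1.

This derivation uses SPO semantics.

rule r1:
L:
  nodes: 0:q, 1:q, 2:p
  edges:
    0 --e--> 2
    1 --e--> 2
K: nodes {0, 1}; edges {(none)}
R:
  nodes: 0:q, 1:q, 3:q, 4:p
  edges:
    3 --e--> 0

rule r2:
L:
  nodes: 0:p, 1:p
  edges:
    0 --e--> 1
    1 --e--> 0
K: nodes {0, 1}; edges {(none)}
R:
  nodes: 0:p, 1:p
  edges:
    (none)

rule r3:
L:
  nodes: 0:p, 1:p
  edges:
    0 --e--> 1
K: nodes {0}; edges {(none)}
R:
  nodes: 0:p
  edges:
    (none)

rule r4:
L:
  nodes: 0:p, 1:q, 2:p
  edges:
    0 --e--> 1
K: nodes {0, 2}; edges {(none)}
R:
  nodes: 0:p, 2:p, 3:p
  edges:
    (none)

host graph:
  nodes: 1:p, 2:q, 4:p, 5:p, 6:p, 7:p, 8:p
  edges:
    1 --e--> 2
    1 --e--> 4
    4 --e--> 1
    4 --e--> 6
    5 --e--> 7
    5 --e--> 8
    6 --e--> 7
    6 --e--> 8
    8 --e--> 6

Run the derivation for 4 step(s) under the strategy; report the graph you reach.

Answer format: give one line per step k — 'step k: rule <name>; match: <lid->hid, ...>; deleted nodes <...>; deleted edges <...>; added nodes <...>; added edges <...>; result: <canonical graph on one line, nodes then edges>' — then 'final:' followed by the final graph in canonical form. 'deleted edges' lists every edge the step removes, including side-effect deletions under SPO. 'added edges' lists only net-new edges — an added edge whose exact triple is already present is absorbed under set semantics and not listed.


step 1: rule r2; match: 0->1, 1->4; deleted nodes (none); deleted edges (1,4,e); (4,1,e); added nodes (none); added edges (none); result: nodes: 1:p, 2:q, 4:p, 5:p, 6:p, 7:p, 8:p edges: (1,2,e); (4,6,e); (5,7,e); (5,8,e); (6,7,e); (6,8,e); (8,6,e)
step 2: rule r2; match: 0->6, 1->8; deleted nodes (none); deleted edges (6,8,e); (8,6,e); added nodes (none); added edges (none); result: nodes: 1:p, 2:q, 4:p, 5:p, 6:p, 7:p, 8:p edges: (1,2,e); (4,6,e); (5,7,e); (5,8,e); (6,7,e)
step 3: rule r3; match: 0->4, 1->6; deleted nodes 6; deleted edges (4,6,e); (6,7,e); added nodes (none); added edges (none); result: nodes: 1:p, 2:q, 4:p, 5:p, 7:p, 8:p edges: (1,2,e); (5,7,e); (5,8,e)
step 4: rule r3; match: 0->5, 1->7; deleted nodes 7; deleted edges (5,7,e); added nodes (none); added edges (none); result: nodes: 1:p, 2:q, 4:p, 5:p, 8:p edges: (1,2,e); (5,8,e)
final:
nodes: 1:p, 2:q, 4:p, 5:p, 8:p
edges: (1,2,e); (5,8,e)


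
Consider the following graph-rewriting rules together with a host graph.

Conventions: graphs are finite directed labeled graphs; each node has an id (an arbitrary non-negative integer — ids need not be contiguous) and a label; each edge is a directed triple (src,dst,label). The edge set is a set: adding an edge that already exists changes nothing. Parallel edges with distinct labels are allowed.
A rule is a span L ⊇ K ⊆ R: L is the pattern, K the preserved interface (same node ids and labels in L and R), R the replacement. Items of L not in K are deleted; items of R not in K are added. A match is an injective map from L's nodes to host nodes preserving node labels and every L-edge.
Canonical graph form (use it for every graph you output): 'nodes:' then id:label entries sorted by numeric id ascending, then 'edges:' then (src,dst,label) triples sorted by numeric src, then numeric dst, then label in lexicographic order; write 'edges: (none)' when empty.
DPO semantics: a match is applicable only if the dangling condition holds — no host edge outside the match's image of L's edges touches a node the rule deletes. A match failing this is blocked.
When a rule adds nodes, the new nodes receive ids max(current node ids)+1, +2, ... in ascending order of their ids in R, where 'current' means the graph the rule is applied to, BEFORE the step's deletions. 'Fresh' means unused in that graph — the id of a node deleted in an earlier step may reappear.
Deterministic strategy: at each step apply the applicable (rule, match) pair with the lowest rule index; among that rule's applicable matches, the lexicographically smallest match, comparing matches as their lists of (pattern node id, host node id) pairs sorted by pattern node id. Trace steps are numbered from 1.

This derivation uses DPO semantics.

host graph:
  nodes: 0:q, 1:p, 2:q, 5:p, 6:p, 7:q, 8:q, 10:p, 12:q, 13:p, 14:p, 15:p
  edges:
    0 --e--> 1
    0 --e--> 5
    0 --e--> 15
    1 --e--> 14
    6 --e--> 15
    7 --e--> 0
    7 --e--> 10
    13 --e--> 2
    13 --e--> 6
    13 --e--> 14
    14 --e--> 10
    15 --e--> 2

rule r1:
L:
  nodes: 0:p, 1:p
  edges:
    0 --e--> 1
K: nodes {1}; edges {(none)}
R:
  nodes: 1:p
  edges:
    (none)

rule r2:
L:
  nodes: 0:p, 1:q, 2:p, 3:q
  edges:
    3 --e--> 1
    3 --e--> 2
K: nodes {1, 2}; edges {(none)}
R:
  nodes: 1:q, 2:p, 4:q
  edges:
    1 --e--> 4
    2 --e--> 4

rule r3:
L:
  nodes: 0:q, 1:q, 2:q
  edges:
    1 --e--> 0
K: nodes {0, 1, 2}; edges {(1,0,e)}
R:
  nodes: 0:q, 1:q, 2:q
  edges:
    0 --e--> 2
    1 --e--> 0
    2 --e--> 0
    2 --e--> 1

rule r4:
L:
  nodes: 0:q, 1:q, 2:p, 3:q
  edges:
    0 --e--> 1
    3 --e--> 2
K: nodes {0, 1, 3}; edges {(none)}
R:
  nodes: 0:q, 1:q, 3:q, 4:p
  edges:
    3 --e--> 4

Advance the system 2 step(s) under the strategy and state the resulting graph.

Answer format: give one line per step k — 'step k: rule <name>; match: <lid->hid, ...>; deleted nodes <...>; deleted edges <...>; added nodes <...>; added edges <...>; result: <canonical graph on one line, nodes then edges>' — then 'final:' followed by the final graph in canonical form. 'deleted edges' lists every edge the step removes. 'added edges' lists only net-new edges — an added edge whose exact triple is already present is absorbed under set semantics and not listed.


step 1: rule r3; match: 0->0, 1->7, 2->2; deleted nodes (none); deleted edges (none); added nodes (none); added edges (0,2,e); (2,0,e); (2,7,e); result: nodes: 0:q, 1:p, 2:q, 5:p, 6:p, 7:q, 8:q, 10:p, 12:q, 13:p, 14:p, 15:p edges: (0,1,e); (0,2,e); (0,5,e); (0,15,e); (1,14,e); (2,0,e); (2,7,e); (6,15,e); (7,0,e); (7,10,e); (13,2,e); (13,6,e); (13,14,e); (14,10,e); (15,2,e)
step 2: rule r3; match: 0->0, 1->2, 2->7; deleted nodes (none); deleted edges (none); added nodes (none); added edges (0,7,e); (7,2,e); result: nodes: 0:q, 1:p, 2:q, 5:p, 6:p, 7:q, 8:q, 10:p, 12:q, 13:p, 14:p, 15:p edges: (0,1,e); (0,2,e); (0,5,e); (0,7,e); (0,15,e); (1,14,e); (2,0,e); (2,7,e); (6,15,e); (7,0,e); (7,2,e); (7,10,e); (13,2,e); (13,6,e); (13,14,e); (14,10,e); (15,2,e)
final:
nodes: 0:q, 1:p, 2:q, 5:p, 6:p, 7:q, 8:q, 10:p, 12:q, 13:p, 14:p, 15:p
edges: (0,1,e); (0,2,e); (0,5,e); (0,7,e); (0,15,e); (1,14,e); (2,0,e); (2,7,e); (6,15,e); (7,0,e); (7,2,e); (7,10,e); (13,2,e); (13,6,e); (13,14,e); (14,10,e); (15,2,e)


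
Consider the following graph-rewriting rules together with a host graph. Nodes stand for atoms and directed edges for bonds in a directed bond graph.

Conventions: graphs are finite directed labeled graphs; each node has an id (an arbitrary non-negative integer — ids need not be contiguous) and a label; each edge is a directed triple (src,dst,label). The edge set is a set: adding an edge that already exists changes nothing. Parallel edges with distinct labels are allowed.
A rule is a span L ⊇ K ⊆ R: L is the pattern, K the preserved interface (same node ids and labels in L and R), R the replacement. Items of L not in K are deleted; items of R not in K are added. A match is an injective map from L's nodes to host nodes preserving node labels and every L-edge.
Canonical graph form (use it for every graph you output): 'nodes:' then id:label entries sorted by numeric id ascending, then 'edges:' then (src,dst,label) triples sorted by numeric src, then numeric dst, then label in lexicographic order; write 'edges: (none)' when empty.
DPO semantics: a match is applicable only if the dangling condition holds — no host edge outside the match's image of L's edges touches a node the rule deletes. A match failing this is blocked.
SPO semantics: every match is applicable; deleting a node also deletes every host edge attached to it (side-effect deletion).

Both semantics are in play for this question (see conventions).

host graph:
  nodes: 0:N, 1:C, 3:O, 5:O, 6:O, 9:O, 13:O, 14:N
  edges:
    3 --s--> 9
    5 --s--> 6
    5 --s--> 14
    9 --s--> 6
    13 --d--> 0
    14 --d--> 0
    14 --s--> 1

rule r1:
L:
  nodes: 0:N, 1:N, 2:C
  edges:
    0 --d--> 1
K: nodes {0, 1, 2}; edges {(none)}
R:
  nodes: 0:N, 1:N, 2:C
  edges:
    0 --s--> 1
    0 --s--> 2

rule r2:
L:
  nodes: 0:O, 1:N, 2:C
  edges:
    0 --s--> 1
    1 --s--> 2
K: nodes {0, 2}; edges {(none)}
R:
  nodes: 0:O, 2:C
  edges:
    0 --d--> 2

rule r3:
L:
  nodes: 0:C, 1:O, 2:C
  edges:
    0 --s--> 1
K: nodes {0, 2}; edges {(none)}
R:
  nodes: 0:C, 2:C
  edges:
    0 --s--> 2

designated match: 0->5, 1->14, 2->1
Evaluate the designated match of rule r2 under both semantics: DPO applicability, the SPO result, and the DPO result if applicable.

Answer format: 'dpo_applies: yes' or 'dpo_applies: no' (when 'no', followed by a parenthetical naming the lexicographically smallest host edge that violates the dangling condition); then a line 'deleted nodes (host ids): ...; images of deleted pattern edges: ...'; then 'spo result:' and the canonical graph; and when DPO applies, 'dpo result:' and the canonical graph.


dpo_applies: no
(the rule deletes node 14, which keeps host edge (14,0,d) outside the match image — the dangling condition fails, DPO blocks; SPO proceeds and side-deletes such edges)
deleted nodes (host ids): 14; images of deleted pattern edges: (5,14,s); (14,1,s)
spo result:
nodes: 0:N, 1:C, 3:O, 5:O, 6:O, 9:O, 13:O
edges: (3,9,s); (5,1,d); (5,6,s); (9,6,s); (13,0,d)


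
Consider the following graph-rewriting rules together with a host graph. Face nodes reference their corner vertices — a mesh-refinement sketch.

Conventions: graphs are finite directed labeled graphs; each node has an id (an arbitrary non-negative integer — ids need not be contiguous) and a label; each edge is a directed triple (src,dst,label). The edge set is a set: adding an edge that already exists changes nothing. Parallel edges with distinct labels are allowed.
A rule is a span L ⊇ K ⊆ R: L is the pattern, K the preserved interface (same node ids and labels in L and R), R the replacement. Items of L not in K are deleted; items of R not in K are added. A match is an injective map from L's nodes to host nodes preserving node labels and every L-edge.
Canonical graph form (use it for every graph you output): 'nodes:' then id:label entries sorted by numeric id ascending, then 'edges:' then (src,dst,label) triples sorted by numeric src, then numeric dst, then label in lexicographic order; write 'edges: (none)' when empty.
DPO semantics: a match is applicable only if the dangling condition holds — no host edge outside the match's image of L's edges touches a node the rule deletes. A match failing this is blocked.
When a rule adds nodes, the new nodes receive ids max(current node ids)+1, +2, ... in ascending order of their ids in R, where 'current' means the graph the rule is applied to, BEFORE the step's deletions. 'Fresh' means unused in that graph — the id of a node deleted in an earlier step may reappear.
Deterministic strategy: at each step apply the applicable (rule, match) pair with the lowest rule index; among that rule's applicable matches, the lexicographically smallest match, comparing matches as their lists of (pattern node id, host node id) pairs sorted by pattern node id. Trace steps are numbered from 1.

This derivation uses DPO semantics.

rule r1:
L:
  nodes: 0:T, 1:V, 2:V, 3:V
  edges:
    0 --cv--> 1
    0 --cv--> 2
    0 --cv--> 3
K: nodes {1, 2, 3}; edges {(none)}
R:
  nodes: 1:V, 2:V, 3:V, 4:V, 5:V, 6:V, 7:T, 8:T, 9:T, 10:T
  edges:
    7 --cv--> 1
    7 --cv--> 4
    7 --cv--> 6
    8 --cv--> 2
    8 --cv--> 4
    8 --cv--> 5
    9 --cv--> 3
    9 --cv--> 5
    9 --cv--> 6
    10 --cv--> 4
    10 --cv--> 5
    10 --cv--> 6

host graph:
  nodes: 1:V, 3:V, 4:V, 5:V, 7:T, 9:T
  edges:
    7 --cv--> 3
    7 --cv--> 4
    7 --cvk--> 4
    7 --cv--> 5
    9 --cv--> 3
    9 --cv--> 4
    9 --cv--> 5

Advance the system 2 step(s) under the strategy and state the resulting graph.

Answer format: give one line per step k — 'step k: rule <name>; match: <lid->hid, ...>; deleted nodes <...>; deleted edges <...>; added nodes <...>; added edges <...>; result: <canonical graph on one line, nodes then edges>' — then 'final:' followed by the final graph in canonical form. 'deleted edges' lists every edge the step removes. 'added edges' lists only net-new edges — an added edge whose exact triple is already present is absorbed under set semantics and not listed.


step 1: rule r1; match: 0->9, 1->3, 2->4, 3->5; deleted nodes 9; deleted edges (9,3,cv); (9,4,cv); (9,5,cv); added nodes 10, 11, 12, 13, 14, 15, 16; added edges (13,3,cv); (13,10,cv); (13,12,cv); (14,4,cv); (14,10,cv); (14,11,cv); (15,5,cv); (15,11,cv); (15,12,cv); (16,10,cv); (16,11,cv); (16,12,cv); result: nodes: 1:V, 3:V, 4:V, 5:V, 7:T, 10:V, 11:V, 12:V, 13:T, 14:T, 15:T, 16:T edges: (7,3,cv); (7,4,cv); (7,4,cvk); (7,5,cv); (13,3,cv); (13,10,cv); (13,12,cv); (14,4,cv); (14,10,cv); (14,11,cv); (15,5,cv); (15,11,cv); (15,12,cv); (16,10,cv); (16,11,cv); (16,12,cv)
step 2: rule r1; match: 0->13, 1->3, 2->10, 3->12; deleted nodes 13; deleted edges (13,3,cv); (13,10,cv); (13,12,cv); added nodes 17, 18, 19, 20, 21, 22, 23; added edges (20,3,cv); (20,17,cv); (20,19,cv); (21,10,cv); (21,17,cv); (21,18,cv); (22,12,cv); (22,18,cv); (22,19,cv); (23,17,cv); (23,18,cv); (23,19,cv); result: nodes: 1:V, 3:V, 4:V, 5:V, 7:T, 10:V, 11:V, 12:V, 14:T, 15:T, 16:T, 17:V, 18:V, 19:V, 20:T, 21:T, 22:T, 23:T edges: (7,3,cv); (7,4,cv); (7,4,cvk); (7,5,cv); (14,4,cv); (14,10,cv); (14,11,cv); (15,5,cv); (15,11,cv); (15,12,cv); (16,10,cv); (16,11,cv); (16,12,cv); (20,3,cv); (20,17,cv); (20,19,cv); (21,10,cv); (21,17,cv); (21,18,cv); (22,12,cv); (22,18,cv); (22,19,cv); (23,17,cv); (23,18,cv); (23,19,cv)
final:
nodes: 1:V, 3:V, 4:V, 5:V, 7:T, 10:V, 11:V, 12:V, 14:T, 15:T, 16:T, 17:V, 18:V, 19:V, 20:T, 21:T, 22:T, 23:T
edges: (7,3,cv); (7,4,cv); (7,4,cvk); (7,5,cv); (14,4,cv); (14,10,cv); (14,11,cv); (15,5,cv); (15,11,cv); (15,12,cv); (16,10,cv); (16,11,cv); (16,12,cv); (20,3,cv); (20,17,cv); (20,19,cv); (21,10,cv); (21,17,cv); (21,18,cv); (22,12,cv); (22,18,cv); (22,19,cv); (23,17,cv); (23,18,cv); (23,19,cv)


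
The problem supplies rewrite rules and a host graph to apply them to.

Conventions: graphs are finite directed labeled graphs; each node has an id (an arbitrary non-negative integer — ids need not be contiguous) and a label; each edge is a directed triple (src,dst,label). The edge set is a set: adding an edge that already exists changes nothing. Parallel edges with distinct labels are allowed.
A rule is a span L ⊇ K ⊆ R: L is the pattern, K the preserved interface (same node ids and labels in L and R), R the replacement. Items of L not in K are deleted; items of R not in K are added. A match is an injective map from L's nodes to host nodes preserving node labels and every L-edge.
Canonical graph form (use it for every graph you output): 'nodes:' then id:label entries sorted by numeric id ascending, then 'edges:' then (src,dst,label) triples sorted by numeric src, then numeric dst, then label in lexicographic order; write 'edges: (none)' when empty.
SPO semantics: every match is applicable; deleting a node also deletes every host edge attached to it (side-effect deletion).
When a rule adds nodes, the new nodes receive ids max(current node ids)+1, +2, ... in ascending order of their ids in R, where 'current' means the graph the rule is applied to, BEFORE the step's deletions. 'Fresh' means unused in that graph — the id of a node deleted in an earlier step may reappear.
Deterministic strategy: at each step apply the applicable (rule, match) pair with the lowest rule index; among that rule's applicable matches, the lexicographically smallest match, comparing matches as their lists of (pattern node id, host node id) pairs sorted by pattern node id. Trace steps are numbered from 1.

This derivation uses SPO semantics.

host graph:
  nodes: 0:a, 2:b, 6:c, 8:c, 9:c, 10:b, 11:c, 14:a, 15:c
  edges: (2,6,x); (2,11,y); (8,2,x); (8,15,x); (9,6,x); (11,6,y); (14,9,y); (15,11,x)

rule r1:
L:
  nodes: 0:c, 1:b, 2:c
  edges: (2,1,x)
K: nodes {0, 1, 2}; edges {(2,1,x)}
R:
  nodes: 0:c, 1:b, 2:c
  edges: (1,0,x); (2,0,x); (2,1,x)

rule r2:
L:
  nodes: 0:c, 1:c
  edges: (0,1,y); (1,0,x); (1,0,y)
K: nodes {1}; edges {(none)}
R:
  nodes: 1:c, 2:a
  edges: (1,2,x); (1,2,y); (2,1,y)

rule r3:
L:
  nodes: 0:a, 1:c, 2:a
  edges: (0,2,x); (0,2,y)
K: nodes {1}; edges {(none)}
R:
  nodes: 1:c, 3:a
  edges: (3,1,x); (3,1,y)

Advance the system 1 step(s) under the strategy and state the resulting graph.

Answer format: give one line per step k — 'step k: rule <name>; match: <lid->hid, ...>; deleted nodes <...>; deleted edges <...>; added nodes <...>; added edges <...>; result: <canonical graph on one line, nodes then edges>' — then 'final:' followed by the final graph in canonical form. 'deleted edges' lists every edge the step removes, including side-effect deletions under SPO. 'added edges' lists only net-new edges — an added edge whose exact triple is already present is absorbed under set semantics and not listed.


step 1: rule r1; match: 0->6, 1->2, 2->8; deleted nodes (none); deleted edges (none); added nodes (none); added edges (8,6,x); result: nodes: 0:a, 2:b, 6:c, 8:c, 9:c, 10:b, 11:c, 14:a, 15:c edges: (2,6,x); (2,11,y); (8,2,x); (8,6,x); (8,15,x); (9,6,x); (11,6,y); (14,9,y); (15,11,x)
final:
nodes: 0:a, 2:b, 6:c, 8:c, 9:c, 10:b, 11:c, 14:a, 15:c
edges: (2,6,x); (2,11,y); (8,2,x); (8,6,x); (8,15,x); (9,6,x); (11,6,y); (14,9,y); (15,11,x)


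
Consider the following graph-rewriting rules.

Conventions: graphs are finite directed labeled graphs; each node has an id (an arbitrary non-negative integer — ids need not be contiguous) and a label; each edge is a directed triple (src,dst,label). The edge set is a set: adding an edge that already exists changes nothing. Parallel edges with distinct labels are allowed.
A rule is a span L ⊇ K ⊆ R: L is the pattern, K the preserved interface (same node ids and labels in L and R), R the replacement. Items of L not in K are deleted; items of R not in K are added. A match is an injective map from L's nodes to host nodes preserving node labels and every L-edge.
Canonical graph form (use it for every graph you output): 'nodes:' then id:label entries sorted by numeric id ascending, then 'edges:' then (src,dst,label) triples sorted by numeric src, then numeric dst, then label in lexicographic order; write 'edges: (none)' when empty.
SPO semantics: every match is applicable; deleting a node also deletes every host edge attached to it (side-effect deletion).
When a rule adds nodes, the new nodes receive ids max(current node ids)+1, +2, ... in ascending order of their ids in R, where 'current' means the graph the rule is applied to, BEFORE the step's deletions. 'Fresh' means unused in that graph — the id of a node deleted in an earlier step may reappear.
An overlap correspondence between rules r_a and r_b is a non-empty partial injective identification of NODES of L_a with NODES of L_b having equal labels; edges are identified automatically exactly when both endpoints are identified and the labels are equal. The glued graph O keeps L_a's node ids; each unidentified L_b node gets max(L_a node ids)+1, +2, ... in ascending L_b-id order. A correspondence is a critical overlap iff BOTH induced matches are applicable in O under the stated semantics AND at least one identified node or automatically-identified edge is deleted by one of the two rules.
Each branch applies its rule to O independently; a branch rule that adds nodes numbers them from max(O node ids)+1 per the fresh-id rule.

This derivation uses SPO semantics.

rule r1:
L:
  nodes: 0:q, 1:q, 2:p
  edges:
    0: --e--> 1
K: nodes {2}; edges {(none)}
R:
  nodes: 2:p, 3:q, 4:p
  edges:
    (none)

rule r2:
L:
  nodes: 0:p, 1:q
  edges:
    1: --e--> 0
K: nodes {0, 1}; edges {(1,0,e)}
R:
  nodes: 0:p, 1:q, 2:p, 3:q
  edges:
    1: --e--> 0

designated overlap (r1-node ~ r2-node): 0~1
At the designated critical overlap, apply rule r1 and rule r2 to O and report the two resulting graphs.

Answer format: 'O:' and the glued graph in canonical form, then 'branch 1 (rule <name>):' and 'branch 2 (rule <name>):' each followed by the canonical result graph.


O:
nodes: 0:q, 1:q, 2:p, 3:p
edges: (0,1,e); (0,3,e)
branch 1 (rule r1):
nodes: 2:p, 3:p, 4:q, 5:p
edges: (none)
branch 2 (rule r2):
nodes: 0:q, 1:q, 2:p, 3:p, 4:p, 5:q
edges: (0,1,e); (0,3,e)


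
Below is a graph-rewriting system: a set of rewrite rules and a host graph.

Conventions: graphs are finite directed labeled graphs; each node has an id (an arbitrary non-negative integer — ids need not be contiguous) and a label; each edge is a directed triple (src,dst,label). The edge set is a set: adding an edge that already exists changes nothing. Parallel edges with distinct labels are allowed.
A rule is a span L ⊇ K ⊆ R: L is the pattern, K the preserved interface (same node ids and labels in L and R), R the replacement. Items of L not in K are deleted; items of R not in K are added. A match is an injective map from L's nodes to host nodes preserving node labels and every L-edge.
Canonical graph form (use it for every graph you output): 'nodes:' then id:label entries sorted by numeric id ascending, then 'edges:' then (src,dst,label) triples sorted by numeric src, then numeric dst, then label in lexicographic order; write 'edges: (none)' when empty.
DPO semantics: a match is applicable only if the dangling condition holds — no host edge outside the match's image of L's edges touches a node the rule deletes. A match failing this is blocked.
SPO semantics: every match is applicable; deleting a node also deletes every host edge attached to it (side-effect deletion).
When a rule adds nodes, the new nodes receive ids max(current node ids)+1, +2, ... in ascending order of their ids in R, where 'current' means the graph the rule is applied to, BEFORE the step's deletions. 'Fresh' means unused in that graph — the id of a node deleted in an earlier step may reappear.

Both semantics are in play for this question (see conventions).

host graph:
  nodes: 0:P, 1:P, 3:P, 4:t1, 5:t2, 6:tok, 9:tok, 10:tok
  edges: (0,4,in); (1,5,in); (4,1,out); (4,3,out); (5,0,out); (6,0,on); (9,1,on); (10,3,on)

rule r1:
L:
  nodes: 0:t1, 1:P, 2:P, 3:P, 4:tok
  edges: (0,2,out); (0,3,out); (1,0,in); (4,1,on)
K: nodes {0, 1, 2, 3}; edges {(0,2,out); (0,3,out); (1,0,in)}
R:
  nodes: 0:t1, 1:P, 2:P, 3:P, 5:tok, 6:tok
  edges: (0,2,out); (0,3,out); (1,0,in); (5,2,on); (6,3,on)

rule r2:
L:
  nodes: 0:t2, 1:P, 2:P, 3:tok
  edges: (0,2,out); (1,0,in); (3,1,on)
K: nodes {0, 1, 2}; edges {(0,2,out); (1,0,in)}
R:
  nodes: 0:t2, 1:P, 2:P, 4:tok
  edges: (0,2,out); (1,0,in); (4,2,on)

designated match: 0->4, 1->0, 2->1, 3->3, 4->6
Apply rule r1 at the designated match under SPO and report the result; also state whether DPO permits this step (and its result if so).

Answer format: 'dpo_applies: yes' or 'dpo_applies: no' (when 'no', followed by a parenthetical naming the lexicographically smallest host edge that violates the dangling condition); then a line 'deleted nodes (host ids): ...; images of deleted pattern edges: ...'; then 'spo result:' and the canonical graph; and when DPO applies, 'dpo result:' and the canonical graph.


dpo_applies: yes
deleted nodes (host ids): 6; images of deleted pattern edges: (6,0,on)
spo result:
nodes: 0:P, 1:P, 3:P, 4:t1, 5:t2, 9:tok, 10:tok, 11:tok, 12:tok
edges: (0,4,in); (1,5,in); (4,1,out); (4,3,out); (5,0,out); (9,1,on); (10,3,on); (11,1,on); (12,3,on)
dpo result:
nodes: 0:P, 1:P, 3:P, 4:t1, 5:t2, 9:tok, 10:tok, 11:tok, 12:tok
edges: (0,4,in); (1,5,in); (4,1,out); (4,3,out); (5,0,out); (9,1,on); (10,3,on); (11,1,on); (12,3,on)


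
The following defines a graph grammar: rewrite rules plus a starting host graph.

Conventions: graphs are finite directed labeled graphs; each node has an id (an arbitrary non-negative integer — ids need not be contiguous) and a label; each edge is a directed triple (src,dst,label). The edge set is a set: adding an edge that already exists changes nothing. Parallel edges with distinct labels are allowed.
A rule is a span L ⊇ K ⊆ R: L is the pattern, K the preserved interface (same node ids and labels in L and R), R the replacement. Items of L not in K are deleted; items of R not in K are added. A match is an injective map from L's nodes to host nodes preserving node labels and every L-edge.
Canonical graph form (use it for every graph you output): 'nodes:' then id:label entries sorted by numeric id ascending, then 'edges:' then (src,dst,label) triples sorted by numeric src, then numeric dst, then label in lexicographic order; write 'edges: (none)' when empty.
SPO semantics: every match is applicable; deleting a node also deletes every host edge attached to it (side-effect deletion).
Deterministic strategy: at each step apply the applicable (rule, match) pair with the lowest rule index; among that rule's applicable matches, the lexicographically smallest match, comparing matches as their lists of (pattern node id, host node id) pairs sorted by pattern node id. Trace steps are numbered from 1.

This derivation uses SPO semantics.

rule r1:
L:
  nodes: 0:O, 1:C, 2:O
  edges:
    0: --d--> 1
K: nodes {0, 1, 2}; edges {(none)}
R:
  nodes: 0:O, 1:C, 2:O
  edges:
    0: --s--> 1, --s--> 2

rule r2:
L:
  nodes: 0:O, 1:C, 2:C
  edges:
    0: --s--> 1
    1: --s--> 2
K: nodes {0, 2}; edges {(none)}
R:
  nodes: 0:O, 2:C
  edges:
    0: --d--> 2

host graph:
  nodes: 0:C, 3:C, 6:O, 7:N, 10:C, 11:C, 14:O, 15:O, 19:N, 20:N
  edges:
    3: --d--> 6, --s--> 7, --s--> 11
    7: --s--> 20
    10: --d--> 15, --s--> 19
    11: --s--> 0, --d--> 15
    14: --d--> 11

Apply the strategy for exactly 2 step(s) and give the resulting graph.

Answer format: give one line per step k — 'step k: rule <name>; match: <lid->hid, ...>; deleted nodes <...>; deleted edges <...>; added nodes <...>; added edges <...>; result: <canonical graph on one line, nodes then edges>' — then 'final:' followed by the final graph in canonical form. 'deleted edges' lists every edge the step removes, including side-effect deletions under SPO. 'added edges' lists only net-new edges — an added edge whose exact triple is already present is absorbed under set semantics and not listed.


step 1: rule r1; match: 0->14, 1->11, 2->6; deleted nodes (none); deleted edges (14,11,d); added nodes (none); added edges (14,6,s); (14,11,s); result: nodes: 0:C, 3:C, 6:O, 7:N, 10:C, 11:C, 14:O, 15:O, 19:N, 20:N edges: (3,6,d); (3,7,s); (3,11,s); (7,20,s); (10,15,d); (10,19,s); (11,0,s); (11,15,d); (14,6,s); (14,11,s)
step 2: rule r2; match: 0->14, 1->11, 2->0; deleted nodes 11; deleted edges (3,11,s); (11,0,s); (11,15,d); (14,11,s); added nodes (none); added edges (14,0,d); result: nodes: 0:C, 3:C, 6:O, 7:N, 10:C, 14:O, 15:O, 19:N, 20:N edges: (3,6,d); (3,7,s); (7,20,s); (10,15,d); (10,19,s); (14,0,d); (14,6,s)
final:
nodes: 0:C, 3:C, 6:O, 7:N, 10:C, 14:O, 15:O, 19:N, 20:N
edges: (3,6,d); (3,7,s); (7,20,s); (10,15,d); (10,19,s); (14,0,d); (14,6,s)


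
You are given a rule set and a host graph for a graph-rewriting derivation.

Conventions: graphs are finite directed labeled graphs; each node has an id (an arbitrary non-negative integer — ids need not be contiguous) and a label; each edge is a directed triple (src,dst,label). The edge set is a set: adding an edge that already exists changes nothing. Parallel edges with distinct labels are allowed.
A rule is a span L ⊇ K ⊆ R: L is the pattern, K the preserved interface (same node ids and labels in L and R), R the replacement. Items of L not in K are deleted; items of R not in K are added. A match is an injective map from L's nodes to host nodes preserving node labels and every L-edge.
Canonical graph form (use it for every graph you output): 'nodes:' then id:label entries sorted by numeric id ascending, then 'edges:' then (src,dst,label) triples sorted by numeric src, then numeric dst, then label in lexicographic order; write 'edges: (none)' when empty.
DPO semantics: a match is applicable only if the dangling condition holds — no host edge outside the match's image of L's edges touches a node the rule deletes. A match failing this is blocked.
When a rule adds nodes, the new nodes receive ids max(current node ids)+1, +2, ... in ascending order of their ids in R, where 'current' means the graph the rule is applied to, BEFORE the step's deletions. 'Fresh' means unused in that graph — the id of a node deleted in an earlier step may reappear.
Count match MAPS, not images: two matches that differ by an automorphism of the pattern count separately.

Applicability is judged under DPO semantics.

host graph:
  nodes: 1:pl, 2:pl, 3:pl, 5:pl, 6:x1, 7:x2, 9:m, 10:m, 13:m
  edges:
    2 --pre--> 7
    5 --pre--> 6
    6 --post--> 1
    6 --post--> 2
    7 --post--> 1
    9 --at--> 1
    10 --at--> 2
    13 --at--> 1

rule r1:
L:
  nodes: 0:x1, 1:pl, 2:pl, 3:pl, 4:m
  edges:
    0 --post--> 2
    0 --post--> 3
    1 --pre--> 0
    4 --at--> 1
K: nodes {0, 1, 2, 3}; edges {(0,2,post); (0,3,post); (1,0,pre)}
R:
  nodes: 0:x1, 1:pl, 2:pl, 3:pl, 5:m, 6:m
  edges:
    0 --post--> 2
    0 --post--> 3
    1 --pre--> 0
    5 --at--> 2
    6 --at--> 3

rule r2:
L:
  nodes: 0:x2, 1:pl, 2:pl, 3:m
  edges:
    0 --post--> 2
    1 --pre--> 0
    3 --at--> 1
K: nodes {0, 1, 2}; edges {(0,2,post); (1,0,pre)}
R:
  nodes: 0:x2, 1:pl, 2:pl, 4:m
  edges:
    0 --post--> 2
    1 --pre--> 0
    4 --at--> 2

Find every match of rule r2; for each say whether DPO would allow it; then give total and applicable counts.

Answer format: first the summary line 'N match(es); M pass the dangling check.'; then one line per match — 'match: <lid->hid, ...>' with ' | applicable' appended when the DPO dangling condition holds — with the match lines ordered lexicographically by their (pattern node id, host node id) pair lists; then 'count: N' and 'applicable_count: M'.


1 match(es); 1 pass the dangling check.
match: 0->7, 1->2, 2->1, 3->10 | applicable
count: 1
applicable_count: 1


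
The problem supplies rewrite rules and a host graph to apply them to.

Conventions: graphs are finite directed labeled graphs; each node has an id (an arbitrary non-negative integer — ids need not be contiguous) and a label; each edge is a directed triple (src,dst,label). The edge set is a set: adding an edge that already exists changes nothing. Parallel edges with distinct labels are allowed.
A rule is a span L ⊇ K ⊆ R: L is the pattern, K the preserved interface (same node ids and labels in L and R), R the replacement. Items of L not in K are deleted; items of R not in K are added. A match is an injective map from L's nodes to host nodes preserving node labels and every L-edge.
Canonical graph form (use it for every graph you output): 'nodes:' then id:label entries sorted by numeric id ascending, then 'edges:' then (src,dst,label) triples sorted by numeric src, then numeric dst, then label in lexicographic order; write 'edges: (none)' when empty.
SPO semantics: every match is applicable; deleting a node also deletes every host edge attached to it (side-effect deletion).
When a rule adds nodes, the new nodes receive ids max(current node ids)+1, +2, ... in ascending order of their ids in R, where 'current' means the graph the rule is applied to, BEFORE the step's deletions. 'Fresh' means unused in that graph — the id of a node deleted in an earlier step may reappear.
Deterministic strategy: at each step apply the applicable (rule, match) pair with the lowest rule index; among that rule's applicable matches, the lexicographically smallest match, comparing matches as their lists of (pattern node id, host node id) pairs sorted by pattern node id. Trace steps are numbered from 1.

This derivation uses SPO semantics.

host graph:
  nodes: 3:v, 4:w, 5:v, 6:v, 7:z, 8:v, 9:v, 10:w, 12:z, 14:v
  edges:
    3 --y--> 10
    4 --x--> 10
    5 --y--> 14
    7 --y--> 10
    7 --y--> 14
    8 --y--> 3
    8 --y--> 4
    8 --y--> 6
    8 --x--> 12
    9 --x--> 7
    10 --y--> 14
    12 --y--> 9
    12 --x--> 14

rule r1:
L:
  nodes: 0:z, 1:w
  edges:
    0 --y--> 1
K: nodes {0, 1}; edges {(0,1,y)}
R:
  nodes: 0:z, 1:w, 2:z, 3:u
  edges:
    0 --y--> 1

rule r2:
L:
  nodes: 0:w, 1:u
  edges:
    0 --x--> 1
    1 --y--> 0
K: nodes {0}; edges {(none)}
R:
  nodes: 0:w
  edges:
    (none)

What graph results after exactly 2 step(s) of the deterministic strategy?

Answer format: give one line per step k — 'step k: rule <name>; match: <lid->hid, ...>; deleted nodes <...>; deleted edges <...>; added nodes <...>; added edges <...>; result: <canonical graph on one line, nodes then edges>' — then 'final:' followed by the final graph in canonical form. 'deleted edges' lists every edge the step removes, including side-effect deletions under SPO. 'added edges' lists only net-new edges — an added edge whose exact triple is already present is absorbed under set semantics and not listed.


step 1: rule r1; match: 0->7, 1->10; deleted nodes (none); deleted edges (none); added nodes 15, 16; added edges (none); result: nodes: 3:v, 4:w, 5:v, 6:v, 7:z, 8:v, 9:v, 10:w, 12:z, 14:v, 15:z, 16:u edges: (3,10,y); (4,10,x); (5,14,y); (7,10,y); (7,14,y); (8,3,y); (8,4,y); (8,6,y); (8,12,x); (9,7,x); (10,14,y); (12,9,y); (12,14,x)
step 2: rule r1; match: 0->7, 1->10; deleted nodes (none); deleted edges (none); added nodes 17, 18; added edges (none); result: nodes: 3:v, 4:w, 5:v, 6:v, 7:z, 8:v, 9:v, 10:w, 12:z, 14:v, 15:z, 16:u, 17:z, 18:u edges: (3,10,y); (4,10,x); (5,14,y); (7,10,y); (7,14,y); (8,3,y); (8,4,y); (8,6,y); (8,12,x); (9,7,x); (10,14,y); (12,9,y); (12,14,x)
final:
nodes: 3:v, 4:w, 5:v, 6:v, 7:z, 8:v, 9:v, 10:w, 12:z, 14:v, 15:z, 16:u, 17:z, 18:u
edges: (3,10,y); (4,10,x); (5,14,y); (7,10,y); (7,14,y); (8,3,y); (8,4,y); (8,6,y); (8,12,x); (9,7,x); (10,14,y); (12,9,y); (12,14,x)
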